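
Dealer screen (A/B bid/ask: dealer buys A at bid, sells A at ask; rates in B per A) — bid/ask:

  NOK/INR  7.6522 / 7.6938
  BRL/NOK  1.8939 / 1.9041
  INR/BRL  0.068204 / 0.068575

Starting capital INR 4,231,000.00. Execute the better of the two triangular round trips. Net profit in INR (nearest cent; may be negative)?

Best loop INR → NOK → BRL → INR:
INR 4,231,000.00 ÷ 7.6938 (buy NOK at ask) = NOK 549,923.31
NOK 549,923.31 ÷ 1.9041 (buy BRL at ask) = BRL 288,810.10
BRL 288,810.10 ÷ 0.068575 (buy INR at ask) = INR 4,211,594.63

Net result: INR -19,405.37 (no profitable arbitrage after spreads)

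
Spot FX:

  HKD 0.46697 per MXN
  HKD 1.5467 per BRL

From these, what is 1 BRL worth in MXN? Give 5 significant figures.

1 BRL × 1.5467 = 1.5467 HKD
1.5467 HKD ÷ 0.46697 = 3.3122 MXN

BRL/MXN = 3.3122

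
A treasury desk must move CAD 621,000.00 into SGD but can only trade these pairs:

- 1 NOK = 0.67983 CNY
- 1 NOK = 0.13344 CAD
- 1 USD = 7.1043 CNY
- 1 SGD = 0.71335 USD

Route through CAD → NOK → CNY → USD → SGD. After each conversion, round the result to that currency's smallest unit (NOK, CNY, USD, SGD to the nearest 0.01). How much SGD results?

CAD 621,000.00 ÷ 0.13344 = NOK 4,653,776.98
NOK 4,653,776.98 × 0.67983 = CNY 3,163,777.20
CNY 3,163,777.20 ÷ 7.1043 = USD 445,332.71
USD 445,332.71 ÷ 0.71335 = SGD 624,283.61

SGD 624,283.61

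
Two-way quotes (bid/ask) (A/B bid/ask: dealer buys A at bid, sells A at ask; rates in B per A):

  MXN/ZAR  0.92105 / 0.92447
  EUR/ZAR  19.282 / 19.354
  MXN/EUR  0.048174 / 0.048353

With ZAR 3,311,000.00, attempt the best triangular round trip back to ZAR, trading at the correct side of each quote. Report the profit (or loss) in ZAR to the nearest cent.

Best loop ZAR → MXN → EUR → ZAR:
ZAR 3,311,000.00 ÷ 0.92447 (buy MXN at ask) = MXN 3,581,511.57
MXN 3,581,511.57 × 0.048174 (sell MXN at bid) = EUR 172,535.74
EUR 172,535.74 × 19.282 (sell EUR at bid) = ZAR 3,326,834.11

Net profit: ZAR 15,834.11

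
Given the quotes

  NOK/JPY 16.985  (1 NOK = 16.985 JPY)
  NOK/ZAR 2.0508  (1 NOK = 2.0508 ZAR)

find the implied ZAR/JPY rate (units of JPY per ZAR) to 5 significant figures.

ZAR/JPY = 8.2821

1 ZAR ÷ 2.0508 = 0.487615 NOK
0.487615 NOK × 16.985 = 8.28213 JPY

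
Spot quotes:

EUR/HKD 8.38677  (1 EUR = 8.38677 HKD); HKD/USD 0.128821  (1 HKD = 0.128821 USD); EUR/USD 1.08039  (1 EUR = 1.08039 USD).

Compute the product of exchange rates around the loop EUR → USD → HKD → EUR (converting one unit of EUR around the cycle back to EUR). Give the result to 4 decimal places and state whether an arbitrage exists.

Around EUR → USD → HKD → EUR: 1 × 1.08039 ÷ 0.128821 ÷ 8.38677 = 0.999998
Product ≈ 1 (deviation 0.000%, within rounding noise).

1.0000 (no arbitrage)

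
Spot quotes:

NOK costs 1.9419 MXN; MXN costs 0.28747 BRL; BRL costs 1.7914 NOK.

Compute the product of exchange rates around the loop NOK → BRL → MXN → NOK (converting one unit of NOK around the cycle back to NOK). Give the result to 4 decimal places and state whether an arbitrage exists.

1.0000 (no arbitrage)

Around NOK → BRL → MXN → NOK: 1 ÷ 1.7914 ÷ 0.28747 ÷ 1.9419 = 0.999972
Product ≈ 1 (deviation 0.003%, within rounding noise).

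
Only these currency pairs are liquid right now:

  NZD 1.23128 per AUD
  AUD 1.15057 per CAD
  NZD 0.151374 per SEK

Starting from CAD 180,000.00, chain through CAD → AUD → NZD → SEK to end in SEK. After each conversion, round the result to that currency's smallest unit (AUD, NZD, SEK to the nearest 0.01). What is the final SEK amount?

SEK 1,684,577.87

CAD 180,000.00 × 1.15057 = AUD 207,102.60
AUD 207,102.60 × 1.23128 = NZD 255,001.29
NZD 255,001.29 ÷ 0.151374 = SEK 1,684,577.87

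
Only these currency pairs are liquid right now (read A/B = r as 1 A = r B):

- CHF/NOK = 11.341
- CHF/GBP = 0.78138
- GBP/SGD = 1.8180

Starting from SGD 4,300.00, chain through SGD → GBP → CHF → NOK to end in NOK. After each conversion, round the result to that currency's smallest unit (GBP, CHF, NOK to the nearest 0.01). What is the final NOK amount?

SGD 4,300.00 ÷ 1.8180 = GBP 2,365.24
GBP 2,365.24 ÷ 0.78138 = CHF 3,027.00
CHF 3,027.00 × 11.341 = NOK 34,329.21

NOK 34,329.21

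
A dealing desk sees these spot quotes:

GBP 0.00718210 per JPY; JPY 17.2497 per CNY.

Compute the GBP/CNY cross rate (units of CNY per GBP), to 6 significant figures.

1 GBP ÷ 0.00718210 = 139.235 JPY
139.235 JPY ÷ 17.2497 = 8.07174 CNY

GBP/CNY = 8.07174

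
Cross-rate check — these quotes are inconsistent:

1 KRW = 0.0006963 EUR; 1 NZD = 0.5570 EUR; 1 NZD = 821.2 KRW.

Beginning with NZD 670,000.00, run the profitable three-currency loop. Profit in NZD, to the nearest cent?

Profitable loop is NZD → KRW → EUR → NZD:
NZD 670,000.00 × 821.2 = KRW 550,204,000
KRW 550,204,000 × 0.0006963 = EUR 383,107.05
EUR 383,107.05 ÷ 0.5570 = NZD 687,804.39
Profit = NZD 687,804.39 − NZD 670,000.00

Profit: NZD 17,804.39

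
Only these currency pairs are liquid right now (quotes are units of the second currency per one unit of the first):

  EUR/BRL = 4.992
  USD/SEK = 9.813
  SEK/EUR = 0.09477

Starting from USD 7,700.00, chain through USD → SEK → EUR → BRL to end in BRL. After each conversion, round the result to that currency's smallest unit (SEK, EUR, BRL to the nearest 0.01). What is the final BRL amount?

BRL 35,746.86

USD 7,700.00 × 9.813 = SEK 75,560.10
SEK 75,560.10 × 0.09477 = EUR 7,160.83
EUR 7,160.83 × 4.992 = BRL 35,746.86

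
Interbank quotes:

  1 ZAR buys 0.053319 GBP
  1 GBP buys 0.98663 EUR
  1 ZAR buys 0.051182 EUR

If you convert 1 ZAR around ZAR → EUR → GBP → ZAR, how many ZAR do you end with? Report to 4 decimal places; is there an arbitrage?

0.9729 (arbitrage exists)

Around ZAR → EUR → GBP → ZAR: 1 × 0.051182 ÷ 0.98663 ÷ 0.053319 = 0.972929
Product < 1; profitable direction is ZAR → GBP → EUR → ZAR.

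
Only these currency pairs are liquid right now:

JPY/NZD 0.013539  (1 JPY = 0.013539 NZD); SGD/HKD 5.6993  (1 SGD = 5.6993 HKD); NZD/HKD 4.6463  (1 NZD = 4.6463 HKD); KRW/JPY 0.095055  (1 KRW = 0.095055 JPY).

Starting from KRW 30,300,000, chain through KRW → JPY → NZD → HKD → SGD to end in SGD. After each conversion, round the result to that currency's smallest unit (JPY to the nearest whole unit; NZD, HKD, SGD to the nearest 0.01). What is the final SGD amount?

SGD 31,789.95

KRW 30,300,000 × 0.095055 = JPY 2,880,166
JPY 2,880,166 × 0.013539 = NZD 38,994.57
NZD 38,994.57 × 4.6463 = HKD 181,180.47
HKD 181,180.47 ÷ 5.6993 = SGD 31,789.95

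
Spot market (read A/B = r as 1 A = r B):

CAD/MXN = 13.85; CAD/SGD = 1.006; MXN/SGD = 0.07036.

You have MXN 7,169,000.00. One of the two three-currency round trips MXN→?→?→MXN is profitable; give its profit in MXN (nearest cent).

Profit: MXN 231,839.01

Profitable loop is MXN → CAD → SGD → MXN:
MXN 7,169,000.00 ÷ 13.85 = CAD 517,617.33
CAD 517,617.33 × 1.006 = SGD 520,723.03
SGD 520,723.03 ÷ 0.07036 = MXN 7,400,839.01
Profit = MXN 7,400,839.01 − MXN 7,169,000.00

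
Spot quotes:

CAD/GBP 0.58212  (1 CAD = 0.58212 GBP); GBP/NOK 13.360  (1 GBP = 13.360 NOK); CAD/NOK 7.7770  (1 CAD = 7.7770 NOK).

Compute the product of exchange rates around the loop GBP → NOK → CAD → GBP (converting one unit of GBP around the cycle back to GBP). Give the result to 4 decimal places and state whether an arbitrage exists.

Around GBP → NOK → CAD → GBP: 1 × 13.360 ÷ 7.7770 × 0.58212 = 1.000016
Product ≈ 1 (deviation 0.002%, within rounding noise).

1.0000 (no arbitrage)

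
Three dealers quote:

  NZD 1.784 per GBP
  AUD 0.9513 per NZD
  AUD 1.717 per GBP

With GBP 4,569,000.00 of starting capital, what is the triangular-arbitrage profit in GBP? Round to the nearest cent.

Profitable loop is GBP → AUD → NZD → GBP:
GBP 4,569,000.00 × 1.717 = AUD 7,844,973.00
AUD 7,844,973.00 ÷ 0.9513 = NZD 8,246,581.52
NZD 8,246,581.52 ÷ 1.784 = GBP 4,622,523.27
Profit = GBP 4,622,523.27 − GBP 4,569,000.00

Profit: GBP 53,523.27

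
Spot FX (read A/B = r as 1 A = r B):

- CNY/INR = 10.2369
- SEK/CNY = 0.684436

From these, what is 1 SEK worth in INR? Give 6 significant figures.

SEK/INR = 7.00650

1 SEK × 0.684436 = 0.684436 CNY
0.684436 CNY × 10.2369 = 7.0065 INR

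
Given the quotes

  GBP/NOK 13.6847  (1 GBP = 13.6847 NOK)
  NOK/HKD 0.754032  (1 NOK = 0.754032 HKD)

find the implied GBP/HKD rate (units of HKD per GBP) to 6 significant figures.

1 GBP × 13.6847 = 13.6847 NOK
13.6847 NOK × 0.754032 = 10.3187 HKD

GBP/HKD = 10.3187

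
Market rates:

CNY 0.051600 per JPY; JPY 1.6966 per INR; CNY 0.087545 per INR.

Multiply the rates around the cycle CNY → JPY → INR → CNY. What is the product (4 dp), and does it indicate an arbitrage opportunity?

Around CNY → JPY → INR → CNY: 1 ÷ 0.051600 ÷ 1.6966 × 0.087545 = 1.000005
Product ≈ 1 (deviation 0.001%, within rounding noise).

1.0000 (no arbitrage)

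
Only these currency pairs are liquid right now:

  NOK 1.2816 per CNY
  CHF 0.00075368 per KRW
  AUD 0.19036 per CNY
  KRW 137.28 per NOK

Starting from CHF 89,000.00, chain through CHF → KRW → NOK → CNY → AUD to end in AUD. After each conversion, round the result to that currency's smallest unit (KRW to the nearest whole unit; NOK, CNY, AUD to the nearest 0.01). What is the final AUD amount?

CHF 89,000.00 ÷ 0.00075368 = KRW 118,087,252
KRW 118,087,252 ÷ 137.28 = NOK 860,192.69
NOK 860,192.69 ÷ 1.2816 = CNY 671,186.56
CNY 671,186.56 × 0.19036 = AUD 127,767.07

AUD 127,767.07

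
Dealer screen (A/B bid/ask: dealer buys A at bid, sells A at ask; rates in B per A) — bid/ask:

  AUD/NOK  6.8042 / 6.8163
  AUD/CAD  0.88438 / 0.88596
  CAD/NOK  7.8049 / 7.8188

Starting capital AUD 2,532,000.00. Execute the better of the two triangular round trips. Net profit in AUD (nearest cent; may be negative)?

Net profit: AUD 32,019.13

Best loop AUD → CAD → NOK → AUD:
AUD 2,532,000.00 × 0.88438 (sell AUD at bid) = CAD 2,239,250.16
CAD 2,239,250.16 × 7.8049 (sell CAD at bid) = NOK 17,477,123.57
NOK 17,477,123.57 ÷ 6.8163 (buy AUD at ask) = AUD 2,564,019.13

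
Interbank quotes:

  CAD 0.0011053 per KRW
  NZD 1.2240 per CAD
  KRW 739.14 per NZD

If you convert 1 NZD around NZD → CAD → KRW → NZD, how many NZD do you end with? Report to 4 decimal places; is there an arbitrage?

1.0000 (no arbitrage)

Around NZD → CAD → KRW → NZD: 1 ÷ 1.2240 ÷ 0.0011053 ÷ 739.14 = 1.000027
Product ≈ 1 (deviation 0.003%, within rounding noise).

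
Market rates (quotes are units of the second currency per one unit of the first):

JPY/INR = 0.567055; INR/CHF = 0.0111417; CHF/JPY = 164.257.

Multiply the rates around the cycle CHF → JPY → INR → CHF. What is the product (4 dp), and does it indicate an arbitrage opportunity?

1.0378 (arbitrage exists)

Around CHF → JPY → INR → CHF: 1 × 164.257 × 0.567055 × 0.0111417 = 1.037769
Product > 1; profitable direction is CHF → JPY → INR → CHF.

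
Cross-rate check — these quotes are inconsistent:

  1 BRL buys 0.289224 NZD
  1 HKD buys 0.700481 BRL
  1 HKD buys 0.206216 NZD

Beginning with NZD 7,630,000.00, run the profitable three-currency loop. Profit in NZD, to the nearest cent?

Profit: NZD 136,336.58

Profitable loop is NZD → BRL → HKD → NZD:
NZD 7,630,000.00 ÷ 0.289224 = BRL 26,380,936.58
BRL 26,380,936.58 ÷ 0.700481 = HKD 37,661,173.64
HKD 37,661,173.64 × 0.206216 = NZD 7,766,336.58
Profit = NZD 7,766,336.58 − NZD 7,630,000.00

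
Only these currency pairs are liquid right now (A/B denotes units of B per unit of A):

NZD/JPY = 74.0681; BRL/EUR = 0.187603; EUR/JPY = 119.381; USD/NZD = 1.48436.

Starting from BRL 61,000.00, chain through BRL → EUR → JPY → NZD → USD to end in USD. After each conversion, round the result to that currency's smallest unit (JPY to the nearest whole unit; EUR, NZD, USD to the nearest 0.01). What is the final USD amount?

BRL 61,000.00 × 0.187603 = EUR 11,443.78
EUR 11,443.78 × 119.381 = JPY 1,366,170
JPY 1,366,170 ÷ 74.0681 = NZD 18,444.78
NZD 18,444.78 ÷ 1.48436 = USD 12,426.08

USD 12,426.08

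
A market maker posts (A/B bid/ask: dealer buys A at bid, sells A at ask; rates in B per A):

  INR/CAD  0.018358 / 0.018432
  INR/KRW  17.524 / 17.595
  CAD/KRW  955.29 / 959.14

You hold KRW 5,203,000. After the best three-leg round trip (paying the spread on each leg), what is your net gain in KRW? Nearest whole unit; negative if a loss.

Net result: KRW -17,088 (no profitable arbitrage after spreads)

Best loop KRW → INR → CAD → KRW:
KRW 5,203,000 ÷ 17.595 (buy INR at ask) = INR 295,709.01
INR 295,709.01 × 0.018358 (sell INR at bid) = CAD 5,428.63
CAD 5,428.63 × 955.29 (sell CAD at bid) = KRW 5,185,912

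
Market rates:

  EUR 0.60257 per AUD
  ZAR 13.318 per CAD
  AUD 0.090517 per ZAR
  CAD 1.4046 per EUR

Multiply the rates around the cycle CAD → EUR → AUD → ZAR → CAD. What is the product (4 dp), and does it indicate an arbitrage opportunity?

0.9801 (arbitrage exists)

Around CAD → EUR → AUD → ZAR → CAD: 1 ÷ 1.4046 ÷ 0.60257 ÷ 0.090517 ÷ 13.318 = 0.980101
Product < 1; profitable direction is CAD → ZAR → AUD → EUR → CAD.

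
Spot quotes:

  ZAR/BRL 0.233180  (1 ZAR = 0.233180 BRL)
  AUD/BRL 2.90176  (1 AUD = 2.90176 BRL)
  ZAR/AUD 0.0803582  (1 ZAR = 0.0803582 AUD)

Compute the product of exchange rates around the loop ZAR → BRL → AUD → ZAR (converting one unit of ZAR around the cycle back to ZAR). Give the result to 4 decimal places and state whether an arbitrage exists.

Around ZAR → BRL → AUD → ZAR: 1 × 0.233180 ÷ 2.90176 ÷ 0.0803582 = 0.999999
Product ≈ 1 (deviation 0.000%, within rounding noise).

1.0000 (no arbitrage)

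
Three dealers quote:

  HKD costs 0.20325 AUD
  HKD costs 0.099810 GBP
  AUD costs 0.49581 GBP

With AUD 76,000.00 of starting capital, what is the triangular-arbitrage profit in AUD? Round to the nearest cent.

Profitable loop is AUD → GBP → HKD → AUD:
AUD 76,000.00 × 0.49581 = GBP 37,681.56
GBP 37,681.56 ÷ 0.099810 = HKD 377,532.91
HKD 377,532.91 × 0.20325 = AUD 76,733.56
Profit = AUD 76,733.56 − AUD 76,000.00

Profit: AUD 733.56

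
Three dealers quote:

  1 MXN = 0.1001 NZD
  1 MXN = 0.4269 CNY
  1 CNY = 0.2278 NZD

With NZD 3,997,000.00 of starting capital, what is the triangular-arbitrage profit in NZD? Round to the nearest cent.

Profitable loop is NZD → CNY → MXN → NZD:
NZD 3,997,000.00 ÷ 0.2278 = CNY 17,546,093.06
CNY 17,546,093.06 ÷ 0.4269 = MXN 41,101,178.41
MXN 41,101,178.41 × 0.1001 = NZD 4,114,227.96
Profit = NZD 4,114,227.96 − NZD 3,997,000.00

Profit: NZD 117,227.96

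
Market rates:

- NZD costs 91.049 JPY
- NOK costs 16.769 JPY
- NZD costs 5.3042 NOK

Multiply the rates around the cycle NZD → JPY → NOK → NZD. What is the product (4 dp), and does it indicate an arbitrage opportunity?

Around NZD → JPY → NOK → NZD: 1 × 91.049 ÷ 16.769 ÷ 5.3042 = 1.023642
Product > 1; profitable direction is NZD → JPY → NOK → NZD.

1.0236 (arbitrage exists)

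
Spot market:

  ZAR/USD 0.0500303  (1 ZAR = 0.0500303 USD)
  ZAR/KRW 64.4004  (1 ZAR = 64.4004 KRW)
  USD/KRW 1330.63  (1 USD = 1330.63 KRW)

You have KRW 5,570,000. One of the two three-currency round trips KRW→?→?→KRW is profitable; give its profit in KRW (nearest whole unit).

Profit: KRW 187,806

Profitable loop is KRW → ZAR → USD → KRW:
KRW 5,570,000 ÷ 64.4004 = ZAR 86,490.15
ZAR 86,490.15 × 0.0500303 = USD 4,327.13
USD 4,327.13 × 1330.63 = KRW 5,757,806
Profit = KRW 5,757,806 − KRW 5,570,000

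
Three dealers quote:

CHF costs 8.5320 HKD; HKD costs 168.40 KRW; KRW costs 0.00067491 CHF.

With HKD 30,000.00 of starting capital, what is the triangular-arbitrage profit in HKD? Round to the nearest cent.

Profitable loop is HKD → CHF → KRW → HKD:
HKD 30,000.00 ÷ 8.5320 = CHF 3,516.17
CHF 3,516.17 ÷ 0.00067491 = KRW 5,209,842
KRW 5,209,842 ÷ 168.40 = HKD 30,937.30
Profit = HKD 30,937.30 − HKD 30,000.00

Profit: HKD 937.30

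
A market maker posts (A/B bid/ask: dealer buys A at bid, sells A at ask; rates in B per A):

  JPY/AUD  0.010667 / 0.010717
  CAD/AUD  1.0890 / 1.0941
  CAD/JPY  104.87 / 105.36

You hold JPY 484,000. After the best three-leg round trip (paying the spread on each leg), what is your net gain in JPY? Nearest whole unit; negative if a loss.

Best loop JPY → AUD → CAD → JPY:
JPY 484,000 × 0.010667 (sell JPY at bid) = AUD 5,162.83
AUD 5,162.83 ÷ 1.0941 (buy CAD at ask) = CAD 4,718.79
CAD 4,718.79 × 104.87 (sell CAD at bid) = JPY 494,859

Net profit: JPY 10,859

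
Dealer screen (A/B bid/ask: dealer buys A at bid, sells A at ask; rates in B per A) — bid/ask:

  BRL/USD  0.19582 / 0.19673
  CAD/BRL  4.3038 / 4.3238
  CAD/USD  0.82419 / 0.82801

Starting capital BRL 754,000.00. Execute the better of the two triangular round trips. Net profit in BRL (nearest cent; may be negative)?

Net profit: BRL 13,440.81

Best loop BRL → USD → CAD → BRL:
BRL 754,000.00 × 0.19582 (sell BRL at bid) = USD 147,648.28
USD 147,648.28 ÷ 0.82801 (buy CAD at ask) = CAD 178,317.03
CAD 178,317.03 × 4.3038 (sell CAD at bid) = BRL 767,440.81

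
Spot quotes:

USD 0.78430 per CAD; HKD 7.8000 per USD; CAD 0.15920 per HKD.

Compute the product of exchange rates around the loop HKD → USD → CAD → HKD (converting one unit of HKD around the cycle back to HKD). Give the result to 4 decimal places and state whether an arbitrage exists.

Around HKD → USD → CAD → HKD: 1 ÷ 7.8000 ÷ 0.78430 ÷ 0.15920 = 1.026786
Product > 1; profitable direction is HKD → USD → CAD → HKD.

1.0268 (arbitrage exists)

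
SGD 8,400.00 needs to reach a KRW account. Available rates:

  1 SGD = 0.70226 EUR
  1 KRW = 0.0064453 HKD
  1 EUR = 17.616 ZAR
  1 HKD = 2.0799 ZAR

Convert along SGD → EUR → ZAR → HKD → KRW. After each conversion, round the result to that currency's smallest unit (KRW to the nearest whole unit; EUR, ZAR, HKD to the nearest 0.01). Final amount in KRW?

SGD 8,400.00 × 0.70226 = EUR 5,898.98
EUR 5,898.98 × 17.616 = ZAR 103,916.43
ZAR 103,916.43 ÷ 2.0799 = HKD 49,962.22
HKD 49,962.22 ÷ 0.0064453 = KRW 7,751,729

KRW 7,751,729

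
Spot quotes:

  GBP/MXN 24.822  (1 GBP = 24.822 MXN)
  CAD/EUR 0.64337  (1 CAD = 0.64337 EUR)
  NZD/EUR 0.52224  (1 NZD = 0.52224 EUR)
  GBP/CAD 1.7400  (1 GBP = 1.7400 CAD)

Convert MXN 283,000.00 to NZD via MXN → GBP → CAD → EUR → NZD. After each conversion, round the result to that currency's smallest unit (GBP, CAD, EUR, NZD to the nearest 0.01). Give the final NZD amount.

MXN 283,000.00 ÷ 24.822 = GBP 11,401.18
GBP 11,401.18 × 1.7400 = CAD 19,838.05
CAD 19,838.05 × 0.64337 = EUR 12,763.21
EUR 12,763.21 ÷ 0.52224 = NZD 24,439.36

NZD 24,439.36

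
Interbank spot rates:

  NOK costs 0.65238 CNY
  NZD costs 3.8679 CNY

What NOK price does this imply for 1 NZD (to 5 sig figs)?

1 NZD × 3.8679 = 3.8679 CNY
3.8679 CNY ÷ 0.65238 = 5.92891 NOK

NZD/NOK = 5.9289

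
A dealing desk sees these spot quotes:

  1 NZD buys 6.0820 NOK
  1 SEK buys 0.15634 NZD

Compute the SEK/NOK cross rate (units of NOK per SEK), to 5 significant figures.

1 SEK × 0.15634 = 0.15634 NZD
0.15634 NZD × 6.0820 = 0.95086 NOK

SEK/NOK = 0.95086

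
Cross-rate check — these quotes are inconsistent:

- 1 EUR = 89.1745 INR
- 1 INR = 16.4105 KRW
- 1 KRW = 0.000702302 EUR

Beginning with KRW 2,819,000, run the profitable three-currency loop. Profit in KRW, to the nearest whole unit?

Profit: KRW 78,220

Profitable loop is KRW → EUR → INR → KRW:
KRW 2,819,000 × 0.000702302 = EUR 1,979.79
EUR 1,979.79 × 89.1745 = INR 176,546.72
INR 176,546.72 × 16.4105 = KRW 2,897,220
Profit = KRW 2,897,220 − KRW 2,819,000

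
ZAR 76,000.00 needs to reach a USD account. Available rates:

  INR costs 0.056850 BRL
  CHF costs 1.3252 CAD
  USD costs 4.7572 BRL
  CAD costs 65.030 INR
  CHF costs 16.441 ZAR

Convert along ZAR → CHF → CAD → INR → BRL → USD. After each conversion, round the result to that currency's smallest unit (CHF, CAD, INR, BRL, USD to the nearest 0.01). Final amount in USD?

USD 4,760.58

ZAR 76,000.00 ÷ 16.441 = CHF 4,622.59
CHF 4,622.59 × 1.3252 = CAD 6,125.86
CAD 6,125.86 × 65.030 = INR 398,364.68
INR 398,364.68 × 0.056850 = BRL 22,647.03
BRL 22,647.03 ÷ 4.7572 = USD 4,760.58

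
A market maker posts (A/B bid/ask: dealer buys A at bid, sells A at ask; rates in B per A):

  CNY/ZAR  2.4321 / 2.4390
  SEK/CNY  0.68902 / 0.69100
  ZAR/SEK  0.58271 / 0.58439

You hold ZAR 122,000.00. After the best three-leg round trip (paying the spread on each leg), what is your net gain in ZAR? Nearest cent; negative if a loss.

Best loop ZAR → CNY → SEK → ZAR:
ZAR 122,000.00 ÷ 2.4390 (buy CNY at ask) = CNY 50,020.50
CNY 50,020.50 ÷ 0.69100 (buy SEK at ask) = SEK 72,388.57
SEK 72,388.57 ÷ 0.58439 (buy ZAR at ask) = ZAR 123,870.31

Net profit: ZAR 1,870.31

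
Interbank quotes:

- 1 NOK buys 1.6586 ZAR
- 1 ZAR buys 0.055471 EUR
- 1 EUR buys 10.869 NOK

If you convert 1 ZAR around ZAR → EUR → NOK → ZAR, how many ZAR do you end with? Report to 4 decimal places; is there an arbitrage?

1.0000 (no arbitrage)

Around ZAR → EUR → NOK → ZAR: 1 × 0.055471 × 10.869 × 1.6586 = 0.999994
Product ≈ 1 (deviation 0.001%, within rounding noise).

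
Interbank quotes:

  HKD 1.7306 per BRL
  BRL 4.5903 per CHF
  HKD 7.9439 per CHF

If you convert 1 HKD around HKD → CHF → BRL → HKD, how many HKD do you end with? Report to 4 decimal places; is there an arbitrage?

1.0000 (no arbitrage)

Around HKD → CHF → BRL → HKD: 1 ÷ 7.9439 × 4.5903 × 1.7306 = 1.000009
Product ≈ 1 (deviation 0.001%, within rounding noise).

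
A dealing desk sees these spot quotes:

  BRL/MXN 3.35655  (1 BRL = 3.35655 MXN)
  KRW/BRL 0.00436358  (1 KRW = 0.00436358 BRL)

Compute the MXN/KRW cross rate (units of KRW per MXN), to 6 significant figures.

1 MXN ÷ 3.35655 = 0.297925 BRL
0.297925 BRL ÷ 0.00436358 = 68.2754 KRW

MXN/KRW = 68.2754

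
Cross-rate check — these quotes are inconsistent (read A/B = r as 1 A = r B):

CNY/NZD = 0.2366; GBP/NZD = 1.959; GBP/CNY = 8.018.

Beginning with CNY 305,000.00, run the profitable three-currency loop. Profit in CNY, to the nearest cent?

Profit: CNY 9,958.61

Profitable loop is CNY → GBP → NZD → CNY:
CNY 305,000.00 ÷ 8.018 = GBP 38,039.41
GBP 38,039.41 × 1.959 = NZD 74,519.21
NZD 74,519.21 ÷ 0.2366 = CNY 314,958.61
Profit = CNY 314,958.61 − CNY 305,000.00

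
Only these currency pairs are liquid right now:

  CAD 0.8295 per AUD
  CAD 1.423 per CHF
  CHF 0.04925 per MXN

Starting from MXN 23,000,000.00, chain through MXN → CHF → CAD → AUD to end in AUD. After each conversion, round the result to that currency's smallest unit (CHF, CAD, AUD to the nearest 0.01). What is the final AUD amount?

AUD 1,943,222.72

MXN 23,000,000.00 × 0.04925 = CHF 1,132,750.00
CHF 1,132,750.00 × 1.423 = CAD 1,611,903.25
CAD 1,611,903.25 ÷ 0.8295 = AUD 1,943,222.72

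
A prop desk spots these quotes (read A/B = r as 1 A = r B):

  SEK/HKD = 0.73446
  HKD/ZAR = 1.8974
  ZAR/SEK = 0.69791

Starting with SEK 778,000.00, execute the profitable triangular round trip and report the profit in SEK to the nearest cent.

Profitable loop is SEK → ZAR → HKD → SEK:
SEK 778,000.00 ÷ 0.69791 = ZAR 1,114,756.92
ZAR 1,114,756.92 ÷ 1.8974 = HKD 587,518.14
HKD 587,518.14 ÷ 0.73446 = SEK 799,932.11
Profit = SEK 799,932.11 − SEK 778,000.00

Profit: SEK 21,932.11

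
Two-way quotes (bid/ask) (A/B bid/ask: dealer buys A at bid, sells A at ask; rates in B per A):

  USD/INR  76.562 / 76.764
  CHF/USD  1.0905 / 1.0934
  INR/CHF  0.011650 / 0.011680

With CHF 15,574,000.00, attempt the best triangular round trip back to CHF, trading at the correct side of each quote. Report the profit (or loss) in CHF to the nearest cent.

Best loop CHF → INR → USD → CHF:
CHF 15,574,000.00 ÷ 0.011680 (buy INR at ask) = INR 1,333,390,410.96
INR 1,333,390,410.96 ÷ 76.764 (buy USD at ask) = USD 17,369,996.50
USD 17,369,996.50 ÷ 1.0934 (buy CHF at ask) = CHF 15,886,223.24

Net profit: CHF 312,223.24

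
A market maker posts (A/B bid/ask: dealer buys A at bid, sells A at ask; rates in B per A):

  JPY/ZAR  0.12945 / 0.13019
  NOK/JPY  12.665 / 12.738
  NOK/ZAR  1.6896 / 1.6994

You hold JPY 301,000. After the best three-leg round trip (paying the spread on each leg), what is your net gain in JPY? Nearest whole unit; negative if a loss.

Net profit: JPY 5,670

Best loop JPY → NOK → ZAR → JPY:
JPY 301,000 ÷ 12.738 (buy NOK at ask) = NOK 23,630.08
NOK 23,630.08 × 1.6896 (sell NOK at bid) = ZAR 39,925.39
ZAR 39,925.39 ÷ 0.13019 (buy JPY at ask) = JPY 306,670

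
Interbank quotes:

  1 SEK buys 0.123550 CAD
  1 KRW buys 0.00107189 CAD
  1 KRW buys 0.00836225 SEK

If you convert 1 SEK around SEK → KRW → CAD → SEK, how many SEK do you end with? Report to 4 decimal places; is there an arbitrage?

1.0375 (arbitrage exists)

Around SEK → KRW → CAD → SEK: 1 ÷ 0.00836225 × 0.00107189 ÷ 0.123550 = 1.037491
Product > 1; profitable direction is SEK → KRW → CAD → SEK.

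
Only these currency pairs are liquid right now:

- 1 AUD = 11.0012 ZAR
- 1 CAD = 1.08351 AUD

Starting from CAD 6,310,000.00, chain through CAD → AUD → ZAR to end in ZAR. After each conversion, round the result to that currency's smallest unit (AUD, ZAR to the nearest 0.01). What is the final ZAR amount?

ZAR 75,214,633.44

CAD 6,310,000.00 × 1.08351 = AUD 6,836,948.10
AUD 6,836,948.10 × 11.0012 = ZAR 75,214,633.44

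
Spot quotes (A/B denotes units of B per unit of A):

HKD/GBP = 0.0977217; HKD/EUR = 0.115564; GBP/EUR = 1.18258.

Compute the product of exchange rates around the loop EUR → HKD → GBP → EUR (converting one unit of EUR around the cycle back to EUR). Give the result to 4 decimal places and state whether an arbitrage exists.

Around EUR → HKD → GBP → EUR: 1 ÷ 0.115564 × 0.0977217 × 1.18258 = 0.999998
Product ≈ 1 (deviation 0.000%, within rounding noise).

1.0000 (no arbitrage)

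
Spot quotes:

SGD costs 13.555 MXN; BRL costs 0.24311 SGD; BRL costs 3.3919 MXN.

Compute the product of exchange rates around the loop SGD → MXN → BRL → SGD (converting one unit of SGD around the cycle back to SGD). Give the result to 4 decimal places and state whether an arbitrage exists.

Around SGD → MXN → BRL → SGD: 1 × 13.555 ÷ 3.3919 × 0.24311 = 0.971537
Product < 1; profitable direction is SGD → BRL → MXN → SGD.

0.9715 (arbitrage exists)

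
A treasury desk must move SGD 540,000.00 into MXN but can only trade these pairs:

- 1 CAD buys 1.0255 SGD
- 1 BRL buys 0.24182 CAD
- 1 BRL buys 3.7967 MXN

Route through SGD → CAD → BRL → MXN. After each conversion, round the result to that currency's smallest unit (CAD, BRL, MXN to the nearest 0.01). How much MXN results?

MXN 8,267,461.07

SGD 540,000.00 ÷ 1.0255 = CAD 526,572.40
CAD 526,572.40 ÷ 0.24182 = BRL 2,177,538.67
BRL 2,177,538.67 × 3.7967 = MXN 8,267,461.07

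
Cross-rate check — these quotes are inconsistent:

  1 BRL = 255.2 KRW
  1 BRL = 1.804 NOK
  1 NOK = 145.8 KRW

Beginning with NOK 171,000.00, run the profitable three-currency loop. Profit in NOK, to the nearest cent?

Profit: NOK 5,242.03

Profitable loop is NOK → KRW → BRL → NOK:
NOK 171,000.00 × 145.8 = KRW 24,931,800
KRW 24,931,800 ÷ 255.2 = BRL 97,695.14
BRL 97,695.14 × 1.804 = NOK 176,242.03
Profit = NOK 176,242.03 − NOK 171,000.00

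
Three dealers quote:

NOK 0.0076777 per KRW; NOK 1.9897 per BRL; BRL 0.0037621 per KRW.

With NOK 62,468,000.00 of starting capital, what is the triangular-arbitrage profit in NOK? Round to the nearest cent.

Profitable loop is NOK → BRL → KRW → NOK:
NOK 62,468,000.00 ÷ 1.9897 = BRL 31,395,687.79
BRL 31,395,687.79 ÷ 0.0037621 = KRW 8,345,256,052
KRW 8,345,256,052 × 0.0076777 = NOK 64,072,372.39
Profit = NOK 64,072,372.39 − NOK 62,468,000.00

Profit: NOK 1,604,372.39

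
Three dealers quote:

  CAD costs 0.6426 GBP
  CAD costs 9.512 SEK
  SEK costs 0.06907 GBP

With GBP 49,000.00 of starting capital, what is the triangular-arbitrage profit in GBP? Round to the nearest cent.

Profit: GBP 1,097.57

Profitable loop is GBP → CAD → SEK → GBP:
GBP 49,000.00 ÷ 0.6426 = CAD 76,252.72
CAD 76,252.72 × 9.512 = SEK 725,315.90
SEK 725,315.90 × 0.06907 = GBP 50,097.57
Profit = GBP 50,097.57 − GBP 49,000.00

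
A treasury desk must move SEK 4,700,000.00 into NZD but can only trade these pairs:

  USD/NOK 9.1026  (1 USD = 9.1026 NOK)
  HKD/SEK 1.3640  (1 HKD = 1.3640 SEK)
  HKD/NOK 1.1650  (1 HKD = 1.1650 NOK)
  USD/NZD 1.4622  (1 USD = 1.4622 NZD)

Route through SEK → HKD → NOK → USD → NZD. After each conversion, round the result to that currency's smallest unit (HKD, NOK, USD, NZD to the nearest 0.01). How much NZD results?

NZD 644,838.17

SEK 4,700,000.00 ÷ 1.3640 = HKD 3,445,747.80
HKD 3,445,747.80 × 1.1650 = NOK 4,014,296.19
NOK 4,014,296.19 ÷ 9.1026 = USD 441,005.45
USD 441,005.45 × 1.4622 = NZD 644,838.17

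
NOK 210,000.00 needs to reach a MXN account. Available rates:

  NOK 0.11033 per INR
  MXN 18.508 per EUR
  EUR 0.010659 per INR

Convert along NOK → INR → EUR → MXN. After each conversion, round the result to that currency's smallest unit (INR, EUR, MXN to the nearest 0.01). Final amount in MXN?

MXN 375,492.90

NOK 210,000.00 ÷ 0.11033 = INR 1,903,380.77
INR 1,903,380.77 × 0.010659 = EUR 20,288.14
EUR 20,288.14 × 18.508 = MXN 375,492.90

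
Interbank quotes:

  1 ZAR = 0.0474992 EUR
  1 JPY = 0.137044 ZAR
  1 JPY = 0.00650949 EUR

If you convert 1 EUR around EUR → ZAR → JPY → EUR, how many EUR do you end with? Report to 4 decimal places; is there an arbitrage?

Around EUR → ZAR → JPY → EUR: 1 ÷ 0.0474992 ÷ 0.137044 × 0.00650949 = 1.000001
Product ≈ 1 (deviation 0.000%, within rounding noise).

1.0000 (no arbitrage)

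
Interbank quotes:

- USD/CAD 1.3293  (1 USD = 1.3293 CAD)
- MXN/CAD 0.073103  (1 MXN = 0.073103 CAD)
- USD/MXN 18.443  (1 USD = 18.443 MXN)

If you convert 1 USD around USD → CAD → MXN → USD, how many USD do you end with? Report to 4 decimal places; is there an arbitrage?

0.9860 (arbitrage exists)

Around USD → CAD → MXN → USD: 1 × 1.3293 ÷ 0.073103 ÷ 18.443 = 0.985953
Product < 1; profitable direction is USD → MXN → CAD → USD.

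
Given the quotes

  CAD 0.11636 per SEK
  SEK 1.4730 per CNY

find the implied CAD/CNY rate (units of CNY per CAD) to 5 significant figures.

CAD/CNY = 5.8344

1 CAD ÷ 0.11636 = 8.59402 SEK
8.59402 SEK ÷ 1.4730 = 5.83436 CNY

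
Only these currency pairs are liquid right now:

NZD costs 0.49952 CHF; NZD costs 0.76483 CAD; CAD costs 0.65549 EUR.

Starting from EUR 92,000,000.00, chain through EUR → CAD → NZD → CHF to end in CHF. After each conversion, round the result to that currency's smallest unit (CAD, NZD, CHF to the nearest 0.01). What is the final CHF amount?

EUR 92,000,000.00 ÷ 0.65549 = CAD 140,353,018.35
CAD 140,353,018.35 ÷ 0.76483 = NZD 183,508,777.57
NZD 183,508,777.57 × 0.49952 = CHF 91,666,304.57

CHF 91,666,304.57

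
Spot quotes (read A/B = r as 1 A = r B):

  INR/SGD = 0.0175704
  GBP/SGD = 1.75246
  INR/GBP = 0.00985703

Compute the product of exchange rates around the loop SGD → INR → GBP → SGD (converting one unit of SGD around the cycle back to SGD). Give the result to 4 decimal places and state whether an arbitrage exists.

0.9831 (arbitrage exists)

Around SGD → INR → GBP → SGD: 1 ÷ 0.0175704 × 0.00985703 × 1.75246 = 0.983134
Product < 1; profitable direction is SGD → GBP → INR → SGD.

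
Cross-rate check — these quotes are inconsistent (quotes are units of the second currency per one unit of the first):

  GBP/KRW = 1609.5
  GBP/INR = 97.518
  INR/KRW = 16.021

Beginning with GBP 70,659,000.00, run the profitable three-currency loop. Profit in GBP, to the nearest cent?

Profitable loop is GBP → KRW → INR → GBP:
GBP 70,659,000.00 × 1609.5 = KRW 113,725,660,500
KRW 113,725,660,500 ÷ 16.021 = INR 7,098,536,951.50
INR 7,098,536,951.50 ÷ 97.518 = GBP 72,792,068.66
Profit = GBP 72,792,068.66 − GBP 70,659,000.00

Profit: GBP 2,133,068.66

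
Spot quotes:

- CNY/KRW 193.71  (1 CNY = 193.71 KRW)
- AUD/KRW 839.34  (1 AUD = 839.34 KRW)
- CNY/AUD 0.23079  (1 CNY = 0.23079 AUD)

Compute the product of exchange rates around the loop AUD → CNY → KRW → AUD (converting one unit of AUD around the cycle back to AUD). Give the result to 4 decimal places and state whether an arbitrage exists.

1.0000 (no arbitrage)

Around AUD → CNY → KRW → AUD: 1 ÷ 0.23079 × 193.71 ÷ 839.34 = 0.999993
Product ≈ 1 (deviation 0.001%, within rounding noise).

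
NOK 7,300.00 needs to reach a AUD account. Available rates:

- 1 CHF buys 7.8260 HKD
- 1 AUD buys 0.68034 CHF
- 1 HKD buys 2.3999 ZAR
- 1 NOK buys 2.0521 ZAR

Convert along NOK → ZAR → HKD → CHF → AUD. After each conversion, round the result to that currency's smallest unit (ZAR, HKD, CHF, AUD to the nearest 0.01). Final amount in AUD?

NOK 7,300.00 × 2.0521 = ZAR 14,980.33
ZAR 14,980.33 ÷ 2.3999 = HKD 6,242.06
HKD 6,242.06 ÷ 7.8260 = CHF 797.61
CHF 797.61 ÷ 0.68034 = AUD 1,172.37

AUD 1,172.37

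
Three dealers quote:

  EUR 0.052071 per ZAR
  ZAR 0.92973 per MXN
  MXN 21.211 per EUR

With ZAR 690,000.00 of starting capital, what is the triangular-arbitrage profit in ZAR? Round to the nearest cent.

Profit: ZAR 18,537.76

Profitable loop is ZAR → EUR → MXN → ZAR:
ZAR 690,000.00 × 0.052071 = EUR 35,928.99
EUR 35,928.99 × 21.211 = MXN 762,089.81
MXN 762,089.81 × 0.92973 = ZAR 708,537.76
Profit = ZAR 708,537.76 − ZAR 690,000.00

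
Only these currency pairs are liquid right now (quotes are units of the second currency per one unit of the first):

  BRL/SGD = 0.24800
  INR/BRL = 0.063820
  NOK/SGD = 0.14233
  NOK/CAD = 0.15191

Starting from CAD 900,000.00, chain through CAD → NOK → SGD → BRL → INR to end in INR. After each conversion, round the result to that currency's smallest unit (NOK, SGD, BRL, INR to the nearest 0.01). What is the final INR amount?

CAD 900,000.00 ÷ 0.15191 = NOK 5,924,560.60
NOK 5,924,560.60 × 0.14233 = SGD 843,242.71
SGD 843,242.71 ÷ 0.24800 = BRL 3,400,172.22
BRL 3,400,172.22 ÷ 0.063820 = INR 53,277,534.00

INR 53,277,534.00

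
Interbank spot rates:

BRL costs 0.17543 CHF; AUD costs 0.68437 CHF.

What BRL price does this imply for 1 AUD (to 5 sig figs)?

AUD/BRL = 3.9011

1 AUD × 0.68437 = 0.68437 CHF
0.68437 CHF ÷ 0.17543 = 3.9011 BRL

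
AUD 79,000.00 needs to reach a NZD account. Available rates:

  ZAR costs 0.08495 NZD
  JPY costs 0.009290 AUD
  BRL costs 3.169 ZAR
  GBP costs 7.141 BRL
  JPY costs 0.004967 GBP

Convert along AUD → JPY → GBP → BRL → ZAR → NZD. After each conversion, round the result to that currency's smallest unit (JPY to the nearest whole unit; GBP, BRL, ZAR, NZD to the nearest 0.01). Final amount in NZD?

NZD 81,198.90

AUD 79,000.00 ÷ 0.009290 = JPY 8,503,767
JPY 8,503,767 × 0.004967 = GBP 42,238.21
GBP 42,238.21 × 7.141 = BRL 301,623.06
BRL 301,623.06 × 3.169 = ZAR 955,843.48
ZAR 955,843.48 × 0.08495 = NZD 81,198.90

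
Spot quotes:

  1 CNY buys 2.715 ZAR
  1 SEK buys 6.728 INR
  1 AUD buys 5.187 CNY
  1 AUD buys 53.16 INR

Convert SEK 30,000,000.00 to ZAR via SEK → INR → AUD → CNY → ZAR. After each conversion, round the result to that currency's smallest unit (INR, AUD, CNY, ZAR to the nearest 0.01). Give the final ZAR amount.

ZAR 53,469,773.85

SEK 30,000,000.00 × 6.728 = INR 201,840,000.00
INR 201,840,000.00 ÷ 53.16 = AUD 3,796,839.73
AUD 3,796,839.73 × 5.187 = CNY 19,694,207.68
CNY 19,694,207.68 × 2.715 = ZAR 53,469,773.85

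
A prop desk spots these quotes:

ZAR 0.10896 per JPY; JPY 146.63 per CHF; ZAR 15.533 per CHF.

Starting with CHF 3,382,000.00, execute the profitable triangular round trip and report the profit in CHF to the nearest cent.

Profitable loop is CHF → JPY → ZAR → CHF:
CHF 3,382,000.00 × 146.63 = JPY 495,902,660
JPY 495,902,660 × 0.10896 = ZAR 54,033,553.83
ZAR 54,033,553.83 ÷ 15.533 = CHF 3,478,629.62
Profit = CHF 3,478,629.62 − CHF 3,382,000.00

Profit: CHF 96,629.62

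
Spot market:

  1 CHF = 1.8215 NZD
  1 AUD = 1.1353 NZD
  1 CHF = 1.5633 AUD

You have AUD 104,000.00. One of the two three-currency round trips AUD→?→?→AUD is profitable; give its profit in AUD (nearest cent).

Profit: AUD 2,735.66

Profitable loop is AUD → CHF → NZD → AUD:
AUD 104,000.00 ÷ 1.5633 = CHF 66,525.94
CHF 66,525.94 × 1.8215 = NZD 121,177.00
NZD 121,177.00 ÷ 1.1353 = AUD 106,735.66
Profit = AUD 106,735.66 − AUD 104,000.00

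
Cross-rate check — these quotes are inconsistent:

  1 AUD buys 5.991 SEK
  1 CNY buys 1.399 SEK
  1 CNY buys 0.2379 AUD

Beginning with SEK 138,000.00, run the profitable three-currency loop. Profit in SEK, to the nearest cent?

Profit: SEK 2,590.23

Profitable loop is SEK → CNY → AUD → SEK:
SEK 138,000.00 ÷ 1.399 = CNY 98,641.89
CNY 98,641.89 × 0.2379 = AUD 23,466.90
AUD 23,466.90 × 5.991 = SEK 140,590.23
Profit = SEK 140,590.23 − SEK 138,000.00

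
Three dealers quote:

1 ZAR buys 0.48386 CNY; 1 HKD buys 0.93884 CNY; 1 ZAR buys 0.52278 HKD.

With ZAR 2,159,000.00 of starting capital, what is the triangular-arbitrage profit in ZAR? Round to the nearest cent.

Profit: ZAR 30,996.75

Profitable loop is ZAR → HKD → CNY → ZAR:
ZAR 2,159,000.00 × 0.52278 = HKD 1,128,682.02
HKD 1,128,682.02 × 0.93884 = CNY 1,059,651.83
CNY 1,059,651.83 ÷ 0.48386 = ZAR 2,189,996.75
Profit = ZAR 2,189,996.75 − ZAR 2,159,000.00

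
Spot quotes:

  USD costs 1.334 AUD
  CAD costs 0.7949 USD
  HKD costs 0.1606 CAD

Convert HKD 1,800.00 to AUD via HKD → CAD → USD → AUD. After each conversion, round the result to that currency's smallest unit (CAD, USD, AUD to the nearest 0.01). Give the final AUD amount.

HKD 1,800.00 × 0.1606 = CAD 289.08
CAD 289.08 × 0.7949 = USD 229.79
USD 229.79 × 1.334 = AUD 306.54

AUD 306.54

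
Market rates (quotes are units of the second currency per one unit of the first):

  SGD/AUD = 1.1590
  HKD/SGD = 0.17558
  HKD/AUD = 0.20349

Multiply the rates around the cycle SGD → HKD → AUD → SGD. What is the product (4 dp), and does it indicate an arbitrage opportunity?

1.0000 (no arbitrage)

Around SGD → HKD → AUD → SGD: 1 ÷ 0.17558 × 0.20349 ÷ 1.1590 = 0.999965
Product ≈ 1 (deviation 0.004%, within rounding noise).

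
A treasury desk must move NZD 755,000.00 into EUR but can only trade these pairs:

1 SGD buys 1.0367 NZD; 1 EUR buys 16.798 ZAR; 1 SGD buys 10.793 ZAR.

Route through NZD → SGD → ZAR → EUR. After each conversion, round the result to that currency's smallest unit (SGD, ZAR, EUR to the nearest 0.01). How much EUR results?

EUR 467,927.37

NZD 755,000.00 ÷ 1.0367 = SGD 728,272.40
SGD 728,272.40 × 10.793 = ZAR 7,860,244.01
ZAR 7,860,244.01 ÷ 16.798 = EUR 467,927.37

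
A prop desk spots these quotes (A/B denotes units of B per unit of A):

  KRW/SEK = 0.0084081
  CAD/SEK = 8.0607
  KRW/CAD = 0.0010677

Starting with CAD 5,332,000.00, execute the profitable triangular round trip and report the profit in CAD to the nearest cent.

Profitable loop is CAD → SEK → KRW → CAD:
CAD 5,332,000.00 × 8.0607 = SEK 42,979,652.40
SEK 42,979,652.40 ÷ 0.0084081 = KRW 5,111,696,150
KRW 5,111,696,150 × 0.0010677 = CAD 5,457,757.98
Profit = CAD 5,457,757.98 − CAD 5,332,000.00

Profit: CAD 125,757.98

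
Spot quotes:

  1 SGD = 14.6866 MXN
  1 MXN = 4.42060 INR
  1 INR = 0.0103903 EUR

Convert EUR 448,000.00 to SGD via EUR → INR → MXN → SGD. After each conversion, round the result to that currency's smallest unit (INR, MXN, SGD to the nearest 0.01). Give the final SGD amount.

EUR 448,000.00 ÷ 0.0103903 = INR 43,117,138.10
INR 43,117,138.10 ÷ 4.42060 = MXN 9,753,684.59
MXN 9,753,684.59 ÷ 14.6866 = SGD 664,121.35

SGD 664,121.35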